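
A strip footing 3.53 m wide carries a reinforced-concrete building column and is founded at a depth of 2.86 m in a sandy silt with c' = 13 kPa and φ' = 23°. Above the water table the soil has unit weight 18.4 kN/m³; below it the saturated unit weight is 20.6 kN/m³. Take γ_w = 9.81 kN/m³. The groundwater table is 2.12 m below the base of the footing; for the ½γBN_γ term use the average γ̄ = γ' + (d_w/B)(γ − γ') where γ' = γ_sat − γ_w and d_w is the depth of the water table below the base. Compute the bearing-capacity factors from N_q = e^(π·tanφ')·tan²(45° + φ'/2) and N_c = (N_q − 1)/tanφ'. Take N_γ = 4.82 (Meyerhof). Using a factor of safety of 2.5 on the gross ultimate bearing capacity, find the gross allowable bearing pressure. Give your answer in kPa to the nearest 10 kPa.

N_q = e^(π·tan23°)·tan²(56.5°) = 8.66; N_c = (N_q − 1)/tanφ' = 18.05.
Overburden at base level: q = 18.4 × 2.86 = 52.624 kPa.
The water table is 2.12 m below the base (< B = 3.53 m), so the ½γBN_γ term uses γ̄ = γ' + (d_w/B)(γ − γ') = 10.79 + (2.12/3.53)(18.4 − 10.79) = 15.36 kN/m³.
Cohesion term c·N_c = 13 × 18.049 = 234.63 kPa; surcharge term q·N_q = 52.624 × 8.6612 = 455.79 kPa; self-weight term 0.5·γ·B·N_γ = 0.5 × 15.36 × 3.53 × 4.82 = 130.67 kPa.
q_ult = 234.63 + 455.79 + 130.67 = 821.09 kPa.
q_all = 821.09 / 2.5 = 328.44 kPa.

q_all ≈ 330 kPa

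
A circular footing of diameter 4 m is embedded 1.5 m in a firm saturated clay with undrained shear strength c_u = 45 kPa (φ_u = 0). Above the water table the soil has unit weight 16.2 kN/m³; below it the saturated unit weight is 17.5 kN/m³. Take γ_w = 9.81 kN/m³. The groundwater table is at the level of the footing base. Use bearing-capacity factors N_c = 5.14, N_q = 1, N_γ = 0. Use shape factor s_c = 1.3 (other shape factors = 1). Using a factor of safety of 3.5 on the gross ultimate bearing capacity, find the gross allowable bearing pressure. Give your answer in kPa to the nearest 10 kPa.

q_all ≈ 90 kPa

Overburden at base level: q = 16.2 × 1.5 = 24.3 kPa.
Cohesion term c·N_c·s_c = 45 × 5.14 × 1.3 = 300.69 kPa; surcharge term q·N_q = 24.3 × 1 = 24.3 kPa.
q_ult = 300.69 + 24.3 = 324.99 kPa.
q_all = 324.99 / 3.5 = 92.854 kPa.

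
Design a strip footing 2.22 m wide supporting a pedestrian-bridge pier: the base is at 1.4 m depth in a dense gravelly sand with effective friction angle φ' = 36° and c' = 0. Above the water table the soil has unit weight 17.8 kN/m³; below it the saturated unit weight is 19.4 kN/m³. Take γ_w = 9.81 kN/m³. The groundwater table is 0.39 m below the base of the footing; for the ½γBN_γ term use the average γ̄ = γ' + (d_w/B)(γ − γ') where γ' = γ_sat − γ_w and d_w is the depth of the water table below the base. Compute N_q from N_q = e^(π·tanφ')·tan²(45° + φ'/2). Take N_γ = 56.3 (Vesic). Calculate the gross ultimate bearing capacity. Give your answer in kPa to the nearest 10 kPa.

tan36° = 0.7265, so N_q = e^(π×0.7265)·tan²(63°) = 9.801 × 3.852 = 37.75.
Overburden at base level: q = 17.8 × 1.4 = 24.92 kPa.
The water table is 0.39 m below the base (< B = 2.22 m), so the ½γBN_γ term uses γ̄ = γ' + (d_w/B)(γ − γ') = 9.59 + (0.39/2.22)(17.8 − 9.59) = 11.032 kN/m³.
Surcharge term q·N_q = 24.92 × 37.752 = 940.79 kPa; self-weight term 0.5·γ·B·N_γ = 0.5 × 11.032 × 2.22 × 56.3 = 689.44 kPa.
q_ult = 940.79 + 689.44 = 1630.2 kPa.

q_ult ≈ 1630 kPa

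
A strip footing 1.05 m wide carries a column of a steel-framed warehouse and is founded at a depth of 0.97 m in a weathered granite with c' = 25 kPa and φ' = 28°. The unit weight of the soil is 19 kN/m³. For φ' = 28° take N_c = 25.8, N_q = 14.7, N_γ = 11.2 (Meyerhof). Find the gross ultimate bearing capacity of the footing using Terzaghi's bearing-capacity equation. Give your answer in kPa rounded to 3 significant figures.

Overburden at base level: q = 19 × 0.97 = 18.43 kPa.
Cohesion term c·N_c = 25 × 25.8 = 645 kPa; surcharge term q·N_q = 18.43 × 14.7 = 270.92 kPa; self-weight term 0.5·γ·B·N_γ = 0.5 × 19 × 1.05 × 11.2 = 111.72 kPa.
q_ult = 645 + 270.92 + 111.72 = 1027.6 kPa.

q_ult ≈ 1030 kPa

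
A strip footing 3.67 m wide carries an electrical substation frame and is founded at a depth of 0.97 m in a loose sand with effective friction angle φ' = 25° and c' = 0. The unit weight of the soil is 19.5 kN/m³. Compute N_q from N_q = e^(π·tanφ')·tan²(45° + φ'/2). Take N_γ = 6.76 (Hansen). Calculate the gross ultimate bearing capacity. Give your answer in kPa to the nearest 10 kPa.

q_ult ≈ 440 kPa

tan25° = 0.4663, so N_q = e^(π×0.4663)·tan²(57.5°) = 4.327 × 2.464 = 10.66.
Effective surcharge at the founding depth q = γ·D_f = 19.5 × 0.97 = 18.915 kPa.
q_ult = q·N_q + 0.5·γ·B·N_γ
     = 18.915 × 10.662 + 0.5 × 19.5 × 3.67 × 6.76
     = 201.67 + 241.89 = 443.56 kPa.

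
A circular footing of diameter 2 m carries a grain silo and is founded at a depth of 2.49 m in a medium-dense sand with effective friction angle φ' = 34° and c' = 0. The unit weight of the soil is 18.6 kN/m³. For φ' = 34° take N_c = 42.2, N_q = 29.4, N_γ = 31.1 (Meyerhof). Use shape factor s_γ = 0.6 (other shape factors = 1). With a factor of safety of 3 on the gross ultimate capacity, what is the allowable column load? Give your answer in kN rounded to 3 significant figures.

P_all ≈ 1790 kN

Overburden at base level: q = 18.6 × 2.49 = 46.314 kPa.
Surcharge term q·N_q = 46.314 × 29.4 = 1361.6 kPa; self-weight term 0.5·γ·B·N_γ·s_γ = 0.5 × 18.6 × 2 × 31.1 × 0.6 = 347.08 kPa.
q_ult = 1361.6 + 347.08 = 1708.7 kPa.
Gross allowable pressure q_all = 1708.7 / 3 = 569.57 kPa.
Footing area = 3.1416 m², so allowable column load = 569.57 × 3.1416 = 1789.4 kN.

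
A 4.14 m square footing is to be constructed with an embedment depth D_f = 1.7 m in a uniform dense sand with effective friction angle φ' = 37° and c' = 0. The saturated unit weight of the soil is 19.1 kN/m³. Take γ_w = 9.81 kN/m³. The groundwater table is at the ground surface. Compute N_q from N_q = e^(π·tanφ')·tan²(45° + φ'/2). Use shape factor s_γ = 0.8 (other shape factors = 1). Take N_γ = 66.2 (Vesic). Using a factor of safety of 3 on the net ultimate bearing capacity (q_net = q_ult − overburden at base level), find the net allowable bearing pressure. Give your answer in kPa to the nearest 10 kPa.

N_q = e^(π·tan37°)·tan²(63.5°) = 42.92.
With the water table at the surface the whole profile is submerged: γ' = 19.1 − 9.81 = 9.29 kN/m³, so q = γ'·D_f = 15.793 kPa; the same γ' applies in the ½γBN_γ term.
q_ult = q·N_q + 0.5·γ·B·N_γ·s_γ
     = 15.793 × 42.92 + 0.5 × 9.29 × 4.14 × 66.2 × 0.8
     = 677.83 + 1018.4 = 1696.3 kPa.
q_net = 1696.3 − 15.793 = 1680.5 kPa.
q_all(net) = 1680.5 / 3 = 560.16 kPa.

q_all(net) ≈ 560 kPa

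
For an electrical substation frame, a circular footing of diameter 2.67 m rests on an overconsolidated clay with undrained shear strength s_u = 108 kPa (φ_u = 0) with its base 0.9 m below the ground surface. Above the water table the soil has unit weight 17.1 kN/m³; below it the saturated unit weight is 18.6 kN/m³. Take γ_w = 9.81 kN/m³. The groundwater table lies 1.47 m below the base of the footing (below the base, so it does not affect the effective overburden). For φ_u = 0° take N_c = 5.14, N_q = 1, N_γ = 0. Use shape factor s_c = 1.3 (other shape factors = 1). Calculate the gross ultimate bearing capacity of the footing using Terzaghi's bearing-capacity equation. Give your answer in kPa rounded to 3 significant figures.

q_ult ≈ 737 kPa

Overburden at base level: q = 17.1 × 0.9 = 15.39 kPa.
Cohesion term c·N_c·s_c = 108 × 5.14 × 1.3 = 721.66 kPa; surcharge term q·N_q = 15.39 × 1 = 15.39 kPa.
q_ult = 721.66 + 15.39 = 737.05 kPa.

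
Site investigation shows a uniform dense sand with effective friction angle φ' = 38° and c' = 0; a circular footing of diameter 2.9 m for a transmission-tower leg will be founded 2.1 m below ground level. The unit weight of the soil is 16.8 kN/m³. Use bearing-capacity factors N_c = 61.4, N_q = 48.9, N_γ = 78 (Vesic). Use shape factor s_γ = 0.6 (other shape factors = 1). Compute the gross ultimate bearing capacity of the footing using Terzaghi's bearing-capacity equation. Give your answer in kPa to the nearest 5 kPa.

q_ult ≈ 2865 kPa

q = γ·D_f = 16.8 × 2.1 = 35.28 kPa.
q·N_q = 35.28 × 48.9 = 1725.2 kPa
0.5·γ·B·N_γ·s_γ = 0.5 × 16.8 × 2.9 × 78 × 0.6 = 1140 kPa
q_ult = 1725.2 + 1140 = 2865.2 kPa.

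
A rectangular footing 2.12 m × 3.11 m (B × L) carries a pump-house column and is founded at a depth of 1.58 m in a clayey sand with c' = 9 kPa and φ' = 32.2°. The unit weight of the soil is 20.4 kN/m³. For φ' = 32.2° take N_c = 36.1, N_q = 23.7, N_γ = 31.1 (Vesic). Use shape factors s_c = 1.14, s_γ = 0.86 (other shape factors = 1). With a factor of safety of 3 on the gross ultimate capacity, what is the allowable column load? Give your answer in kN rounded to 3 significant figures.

q = γ·D_f = 20.4 × 1.58 = 32.232 kPa.
c·N_c·s_c = 9 × 36.1 × 1.14 = 370.39 kPa
q·N_q = 32.232 × 23.7 = 763.9 kPa
0.5·γ·B·N_γ·s_γ = 0.5 × 20.4 × 2.12 × 31.1 × 0.86 = 578.36 kPa
q_ult = 370.39 + 763.9 + 578.36 = 1712.6 kPa.
Gross allowable pressure q_all = 1712.6 / 3 = 570.88 kPa.
Footing area = 6.5932 m², so allowable column load = 570.88 × 6.5932 = 3763.9 kN.

P_all ≈ 3760 kN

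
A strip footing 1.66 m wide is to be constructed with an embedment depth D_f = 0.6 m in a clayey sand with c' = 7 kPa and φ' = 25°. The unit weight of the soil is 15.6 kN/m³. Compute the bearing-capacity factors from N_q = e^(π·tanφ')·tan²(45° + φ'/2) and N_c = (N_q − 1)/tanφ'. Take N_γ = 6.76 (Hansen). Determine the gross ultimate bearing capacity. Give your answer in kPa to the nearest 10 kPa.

tan25° = 0.4663, so N_q = e^(π×0.4663)·tan²(57.5°) = 4.327 × 2.464 = 10.66.
N_c = (10.66 − 1)/tan25° = 20.72.
Effective surcharge at the founding depth q = γ·D_f = 15.6 × 0.6 = 9.36 kPa.
q_ult = c·N_c + q·N_q + 0.5·γ·B·N_γ
     = 7 × 20.721 + 9.36 × 10.662 + 0.5 × 15.6 × 1.66 × 6.76
     = 145.04 + 99.798 + 87.528 = 332.37 kPa.

q_ult ≈ 330 kPa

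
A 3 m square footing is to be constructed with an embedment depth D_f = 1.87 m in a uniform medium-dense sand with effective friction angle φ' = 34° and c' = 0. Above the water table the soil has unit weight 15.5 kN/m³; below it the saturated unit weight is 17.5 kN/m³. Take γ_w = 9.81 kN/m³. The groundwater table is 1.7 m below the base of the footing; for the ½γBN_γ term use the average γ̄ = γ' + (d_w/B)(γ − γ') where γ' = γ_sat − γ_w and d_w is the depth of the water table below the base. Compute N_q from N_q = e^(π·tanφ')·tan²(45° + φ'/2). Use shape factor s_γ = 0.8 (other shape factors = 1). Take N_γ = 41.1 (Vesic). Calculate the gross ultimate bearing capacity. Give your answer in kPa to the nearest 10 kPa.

q_ult ≈ 1450 kPa

tan34° = 0.6745, so N_q = e^(π×0.6745)·tan²(62°) = 8.323 × 3.537 = 29.44.
Effective surcharge at the founding depth q = γ·D_f = 15.5 × 1.87 = 28.985 kPa.
With d_w = 1.7 m < B, γ̄ = 7.69 + (1.7/3) × (15.5 − 7.69) = 12.116 kN/m³.
q_ult = q·N_q + 0.5·γ·B·N_γ·s_γ
     = 28.985 × 29.44 + 0.5 × 12.116 × 3 × 41.1 × 0.8
     = 853.31 + 597.54 = 1450.9 kPa.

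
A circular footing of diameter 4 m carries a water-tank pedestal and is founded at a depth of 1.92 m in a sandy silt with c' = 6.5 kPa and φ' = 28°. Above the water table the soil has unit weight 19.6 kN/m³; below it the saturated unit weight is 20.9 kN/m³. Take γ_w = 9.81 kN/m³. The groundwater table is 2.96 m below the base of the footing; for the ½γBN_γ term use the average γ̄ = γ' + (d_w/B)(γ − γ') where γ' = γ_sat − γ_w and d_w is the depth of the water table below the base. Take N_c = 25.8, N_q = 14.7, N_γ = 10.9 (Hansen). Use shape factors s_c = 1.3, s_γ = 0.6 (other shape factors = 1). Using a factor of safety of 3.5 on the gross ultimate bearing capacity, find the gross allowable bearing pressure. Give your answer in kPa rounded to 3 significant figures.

q_all ≈ 285 kPa

q = γ·D_f = 19.6 × 1.92 = 37.632 kPa.
γ' = 11.09 kN/m³; averaging over the depth B below the base, γ̄ = γ' + (d_w/B)(γ − γ') = 17.387 kN/m³.
c·N_c·s_c = 6.5 × 25.8 × 1.3 = 218.01 kPa
q·N_q = 37.632 × 14.7 = 553.19 kPa
0.5·γ·B·N_γ·s_γ = 0.5 × 17.387 × 4 × 10.9 × 0.6 = 227.43 kPa
q_ult = 218.01 + 553.19 + 227.43 = 998.63 kPa.
q_all = 998.63 / 3.5 = 285.32 kPa.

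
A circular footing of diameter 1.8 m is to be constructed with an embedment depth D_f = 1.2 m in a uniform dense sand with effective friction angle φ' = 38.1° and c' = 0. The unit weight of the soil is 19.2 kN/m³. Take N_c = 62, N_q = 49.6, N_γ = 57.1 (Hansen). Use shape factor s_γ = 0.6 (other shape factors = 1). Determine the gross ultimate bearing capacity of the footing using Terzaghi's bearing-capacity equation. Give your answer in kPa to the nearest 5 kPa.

q_ult ≈ 1735 kPa

q = γ·D_f = 19.2 × 1.2 = 23.04 kPa.
q·N_q = 23.04 × 49.6 = 1142.8 kPa
0.5·γ·B·N_γ·s_γ = 0.5 × 19.2 × 1.8 × 57.1 × 0.6 = 592.01 kPa
q_ult = 1142.8 + 592.01 = 1734.8 kPa.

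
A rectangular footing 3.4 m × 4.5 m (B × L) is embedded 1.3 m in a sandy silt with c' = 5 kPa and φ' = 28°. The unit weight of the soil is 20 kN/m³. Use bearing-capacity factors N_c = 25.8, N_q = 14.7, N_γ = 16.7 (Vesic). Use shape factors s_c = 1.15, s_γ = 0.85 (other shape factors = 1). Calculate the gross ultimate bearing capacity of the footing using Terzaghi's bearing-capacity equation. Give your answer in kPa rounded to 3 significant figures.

q_ult ≈ 1010 kPa

q = γ·D_f = 20 × 1.3 = 26 kPa.
c·N_c·s_c = 5 × 25.8 × 1.15 = 148.35 kPa
q·N_q = 26 × 14.7 = 382.2 kPa
0.5·γ·B·N_γ·s_γ = 0.5 × 20 × 3.4 × 16.7 × 0.85 = 482.63 kPa
q_ult = 148.35 + 382.2 + 482.63 = 1013.2 kPa.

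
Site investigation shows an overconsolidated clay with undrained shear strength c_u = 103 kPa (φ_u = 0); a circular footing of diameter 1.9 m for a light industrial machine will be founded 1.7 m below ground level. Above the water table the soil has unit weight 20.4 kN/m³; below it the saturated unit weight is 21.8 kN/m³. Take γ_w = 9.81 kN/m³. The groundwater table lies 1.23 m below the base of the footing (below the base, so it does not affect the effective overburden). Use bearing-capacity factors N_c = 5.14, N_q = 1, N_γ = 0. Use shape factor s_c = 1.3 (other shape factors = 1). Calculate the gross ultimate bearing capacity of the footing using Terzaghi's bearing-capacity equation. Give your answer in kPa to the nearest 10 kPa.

q_ult ≈ 720 kPa

q = γ·D_f = 20.4 × 1.7 = 34.68 kPa.
c·N_c·s_c = 103 × 5.14 × 1.3 = 688.25 kPa
q·N_q = 34.68 × 1 = 34.68 kPa
q_ult = 688.25 + 34.68 = 722.93 kPa.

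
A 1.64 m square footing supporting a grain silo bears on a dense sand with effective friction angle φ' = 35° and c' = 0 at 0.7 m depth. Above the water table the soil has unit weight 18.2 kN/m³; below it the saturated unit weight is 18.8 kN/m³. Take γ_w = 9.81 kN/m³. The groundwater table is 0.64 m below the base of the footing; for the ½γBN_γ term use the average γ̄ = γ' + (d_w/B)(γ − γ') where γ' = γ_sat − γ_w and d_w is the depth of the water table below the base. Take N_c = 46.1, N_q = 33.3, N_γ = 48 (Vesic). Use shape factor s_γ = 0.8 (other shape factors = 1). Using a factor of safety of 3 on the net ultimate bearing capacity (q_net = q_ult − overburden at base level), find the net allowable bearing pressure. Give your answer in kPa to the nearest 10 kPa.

Overburden at base level: q = 18.2 × 0.7 = 12.74 kPa.
The water table is 0.64 m below the base (< B = 1.64 m), so the ½γBN_γ term uses γ̄ = γ' + (d_w/B)(γ − γ') = 8.99 + (0.64/1.64)(18.2 − 8.99) = 12.584 kN/m³.
Surcharge term q·N_q = 12.74 × 33.3 = 424.24 kPa; self-weight term 0.5·γ·B·N_γ·s_γ = 0.5 × 12.584 × 1.64 × 48 × 0.8 = 396.25 kPa.
q_ult = 424.24 + 396.25 = 820.49 kPa.
q_net = 820.49 − 12.74 = 807.75 kPa.
q_all(net) = 807.75 / 3 = 269.25 kPa.

q_all(net) ≈ 270 kPa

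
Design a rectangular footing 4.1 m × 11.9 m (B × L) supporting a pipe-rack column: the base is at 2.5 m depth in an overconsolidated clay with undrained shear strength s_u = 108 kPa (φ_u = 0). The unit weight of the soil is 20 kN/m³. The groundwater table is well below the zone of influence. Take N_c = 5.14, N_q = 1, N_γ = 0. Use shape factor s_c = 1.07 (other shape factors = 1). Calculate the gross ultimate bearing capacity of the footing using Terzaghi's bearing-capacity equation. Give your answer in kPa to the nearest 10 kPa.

q_ult ≈ 640 kPa

Effective surcharge at the founding depth q = γ·D_f = 20 × 2.5 = 50 kPa.
q_ult = c·N_c·s_c + q·N_q
     = 108 × 5.14 × 1.07 + 50 × 1
     = 593.98 + 50 = 643.98 kPa.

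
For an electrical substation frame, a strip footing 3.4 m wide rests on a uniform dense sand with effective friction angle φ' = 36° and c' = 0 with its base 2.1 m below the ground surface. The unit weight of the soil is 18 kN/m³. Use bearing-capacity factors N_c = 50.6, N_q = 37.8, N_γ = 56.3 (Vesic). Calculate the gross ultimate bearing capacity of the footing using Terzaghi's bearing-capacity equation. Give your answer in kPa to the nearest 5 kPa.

Effective surcharge at the founding depth q = γ·D_f = 18 × 2.1 = 37.8 kPa.
q_ult = q·N_q + 0.5·γ·B·N_γ
     = 37.8 × 37.8 + 0.5 × 18 × 3.4 × 56.3
     = 1428.8 + 1722.8 = 3151.6 kPa.

q_ult ≈ 3150 kPa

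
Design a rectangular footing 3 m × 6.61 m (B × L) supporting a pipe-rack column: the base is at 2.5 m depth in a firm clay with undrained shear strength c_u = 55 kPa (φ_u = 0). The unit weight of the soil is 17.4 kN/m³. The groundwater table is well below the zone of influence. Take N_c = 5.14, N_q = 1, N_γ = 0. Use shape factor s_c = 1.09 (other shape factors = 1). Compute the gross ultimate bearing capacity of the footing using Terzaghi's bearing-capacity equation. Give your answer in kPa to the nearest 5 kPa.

Overburden at base level: q = 17.4 × 2.5 = 43.5 kPa.
Cohesion term c·N_c·s_c = 55 × 5.14 × 1.09 = 308.14 kPa; surcharge term q·N_q = 43.5 × 1 = 43.5 kPa.
q_ult = 308.14 + 43.5 = 351.64 kPa.

q_ult ≈ 350 kPa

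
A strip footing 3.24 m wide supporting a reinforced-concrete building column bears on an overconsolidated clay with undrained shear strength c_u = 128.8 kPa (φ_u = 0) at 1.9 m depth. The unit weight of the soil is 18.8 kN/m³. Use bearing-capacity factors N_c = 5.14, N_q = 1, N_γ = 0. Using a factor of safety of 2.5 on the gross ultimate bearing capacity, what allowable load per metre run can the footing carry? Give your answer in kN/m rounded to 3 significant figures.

≈ 904 kN/m

Effective surcharge at the founding depth q = γ·D_f = 18.8 × 1.9 = 35.72 kPa.
q_ult = c·N_c + q·N_q
     = 128.8 × 5.14 + 35.72 × 1
     = 662.03 + 35.72 = 697.75 kPa.
Gross allowable pressure q_all = 697.75 / 2.5 = 279.1 kPa.
Allowable wall load = q_all × B = 279.1 × 3.24 = 904.29 kN per metre run.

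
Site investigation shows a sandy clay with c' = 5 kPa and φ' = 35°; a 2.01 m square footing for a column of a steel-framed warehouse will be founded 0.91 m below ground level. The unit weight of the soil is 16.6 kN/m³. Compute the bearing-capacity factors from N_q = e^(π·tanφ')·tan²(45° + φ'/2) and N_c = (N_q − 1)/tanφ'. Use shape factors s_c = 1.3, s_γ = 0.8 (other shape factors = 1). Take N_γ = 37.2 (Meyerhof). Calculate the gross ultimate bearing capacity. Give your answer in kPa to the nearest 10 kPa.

q_ult ≈ 1300 kPa

tan35° = 0.7002, so N_q = e^(π×0.7002)·tan²(62.5°) = 9.023 × 3.69 = 33.3.
N_c = (33.3 − 1)/tan35° = 46.12.
Effective surcharge at the founding depth q = γ·D_f = 16.6 × 0.91 = 15.106 kPa.
q_ult = c·N_c·s_c + q·N_q + 0.5·γ·B·N_γ·s_γ
     = 5 × 46.124 × 1.3 + 15.106 × 33.296 + 0.5 × 16.6 × 2.01 × 37.2 × 0.8
     = 299.8 + 502.97 + 496.49 = 1299.3 kPa.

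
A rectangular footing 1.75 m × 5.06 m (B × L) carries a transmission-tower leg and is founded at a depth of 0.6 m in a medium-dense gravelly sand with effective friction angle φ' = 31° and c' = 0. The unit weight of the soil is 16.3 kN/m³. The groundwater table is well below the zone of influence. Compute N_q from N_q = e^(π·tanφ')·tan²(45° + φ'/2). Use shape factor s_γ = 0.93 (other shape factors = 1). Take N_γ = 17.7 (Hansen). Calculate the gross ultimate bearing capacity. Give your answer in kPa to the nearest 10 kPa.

tan31° = 0.6009, so N_q = e^(π×0.6009)·tan²(60.5°) = 6.604 × 3.124 = 20.63.
q = γ·D_f = 16.3 × 0.6 = 9.78 kPa.
q·N_q = 9.78 × 20.631 = 201.77 kPa
0.5·γ·B·N_γ·s_γ = 0.5 × 16.3 × 1.75 × 17.7 × 0.93 = 234.78 kPa
q_ult = 201.77 + 234.78 = 436.54 kPa.

q_ult ≈ 440 kPa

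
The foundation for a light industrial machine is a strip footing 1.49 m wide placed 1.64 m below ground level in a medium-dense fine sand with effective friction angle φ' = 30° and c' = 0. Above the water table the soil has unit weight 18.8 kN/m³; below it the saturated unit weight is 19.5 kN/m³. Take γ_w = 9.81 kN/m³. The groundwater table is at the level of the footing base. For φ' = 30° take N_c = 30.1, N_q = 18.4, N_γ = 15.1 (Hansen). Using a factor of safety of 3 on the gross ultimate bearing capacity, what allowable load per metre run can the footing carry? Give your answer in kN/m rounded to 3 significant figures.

q = γ·D_f = 18.8 × 1.64 = 30.832 kPa.
For the ½γBN_γ term take γ' = 19.5 − 9.81 = 9.69 kN/m³ (soil below base is submerged).
q·N_q = 30.832 × 18.4 = 567.31 kPa
0.5·γ·B·N_γ = 0.5 × 9.69 × 1.49 × 15.1 = 109.01 kPa
q_ult = 567.31 + 109.01 = 676.32 kPa.
Gross allowable pressure q_all = 676.32 / 3 = 225.44 kPa.
Allowable wall load = q_all × B = 225.44 × 1.49 = 335.9 kN per metre run.

≈ 336 kN/m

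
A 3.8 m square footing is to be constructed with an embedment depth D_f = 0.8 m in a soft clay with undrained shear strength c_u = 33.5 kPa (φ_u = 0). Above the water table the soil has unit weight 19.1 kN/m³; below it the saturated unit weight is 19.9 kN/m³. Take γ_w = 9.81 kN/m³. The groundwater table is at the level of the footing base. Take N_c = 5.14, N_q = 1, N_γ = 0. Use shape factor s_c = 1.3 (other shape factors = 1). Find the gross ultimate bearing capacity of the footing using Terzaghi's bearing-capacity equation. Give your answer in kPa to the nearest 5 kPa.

Effective surcharge at the founding depth q = γ·D_f = 19.1 × 0.8 = 15.28 kPa.
q_ult = c·N_c·s_c + q·N_q
     = 33.5 × 5.14 × 1.3 + 15.28 × 1
     = 223.85 + 15.28 = 239.13 kPa.

q_ult ≈ 240 kPa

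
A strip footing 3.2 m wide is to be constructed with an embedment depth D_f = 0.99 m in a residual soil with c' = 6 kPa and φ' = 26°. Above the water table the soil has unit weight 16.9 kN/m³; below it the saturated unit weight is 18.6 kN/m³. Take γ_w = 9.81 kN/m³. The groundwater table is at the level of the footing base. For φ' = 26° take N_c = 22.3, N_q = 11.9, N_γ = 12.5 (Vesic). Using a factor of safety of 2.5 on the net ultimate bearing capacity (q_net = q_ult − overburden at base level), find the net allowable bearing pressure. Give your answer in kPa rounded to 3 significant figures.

q_all(net) ≈ 197 kPa

Overburden at base level: q = 16.9 × 0.99 = 16.731 kPa.
Below the base the soil is submerged, so the ½γBN_γ term uses γ' = 18.6 − 9.81 = 8.79 kN/m³.
Cohesion term c·N_c = 6 × 22.3 = 133.8 kPa; surcharge term q·N_q = 16.731 × 11.9 = 199.1 kPa; self-weight term 0.5·γ·B·N_γ = 0.5 × 8.79 × 3.2 × 12.5 = 175.8 kPa.
q_ult = 133.8 + 199.1 + 175.8 = 508.7 kPa.
q_net = 508.7 − 16.731 = 491.97 kPa.
q_all(net) = 491.97 / 2.5 = 196.79 kPa.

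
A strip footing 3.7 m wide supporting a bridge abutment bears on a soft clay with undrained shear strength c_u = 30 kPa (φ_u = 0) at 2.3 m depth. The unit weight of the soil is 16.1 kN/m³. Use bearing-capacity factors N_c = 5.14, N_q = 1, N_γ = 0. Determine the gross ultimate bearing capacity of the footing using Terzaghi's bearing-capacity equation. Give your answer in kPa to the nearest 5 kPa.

Effective surcharge at the founding depth q = γ·D_f = 16.1 × 2.3 = 37.03 kPa.
q_ult = c·N_c + q·N_q
     = 30 × 5.14 + 37.03 × 1
     = 154.2 + 37.03 = 191.23 kPa.

q_ult ≈ 190 kPa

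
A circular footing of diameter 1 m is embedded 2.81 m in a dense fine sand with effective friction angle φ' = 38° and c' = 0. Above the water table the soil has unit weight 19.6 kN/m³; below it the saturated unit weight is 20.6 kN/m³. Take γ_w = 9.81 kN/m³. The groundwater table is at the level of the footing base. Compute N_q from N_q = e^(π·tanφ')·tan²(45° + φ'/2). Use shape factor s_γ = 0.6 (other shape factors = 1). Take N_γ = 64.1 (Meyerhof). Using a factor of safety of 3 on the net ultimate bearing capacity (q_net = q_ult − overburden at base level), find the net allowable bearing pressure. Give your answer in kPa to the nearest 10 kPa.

N_q = e^(π·tan38°)·tan²(64°) = 48.93.
Effective surcharge at the founding depth q = γ·D_f = 19.6 × 2.81 = 55.076 kPa.
The water table coincides with the base, so in the self-weight term γ → γ' = 10.79 kN/m³.
q_ult = q·N_q + 0.5·γ·B·N_γ·s_γ
     = 55.076 × 48.933 + 0.5 × 10.79 × 1 × 64.1 × 0.6
     = 2695 + 207.49 = 2902.5 kPa.
q_net = 2902.5 − 55.076 = 2847.5 kPa.
q_all(net) = 2847.5 / 3 = 949.15 kPa.

q_all(net) ≈ 950 kPa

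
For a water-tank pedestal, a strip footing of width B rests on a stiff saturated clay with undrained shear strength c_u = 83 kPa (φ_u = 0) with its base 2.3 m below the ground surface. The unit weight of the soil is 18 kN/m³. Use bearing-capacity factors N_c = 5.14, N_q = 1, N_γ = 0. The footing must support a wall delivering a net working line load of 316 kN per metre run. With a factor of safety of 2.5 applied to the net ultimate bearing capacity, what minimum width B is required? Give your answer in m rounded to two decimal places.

B = 1.85 m

Effective surcharge at the founding depth q = γ·D_f = 18 × 2.3 = 41.4 kPa.
q_ult = c·N_c + q·N_q
     = 83 × 5.14 + 41.4 × 1
     = 426.62 + 41.4 = 468.02 kPa.
For φ = 0 the ½γBN_γ term vanishes, so q_ult is independent of B. q_net = 468.02 − 41.4 = 426.62 kPa; q_all(net) = 426.62/2.5 = 170.65 kPa.
Required width B = w / q_all(net) = 316 / 170.65 = 1.852 m.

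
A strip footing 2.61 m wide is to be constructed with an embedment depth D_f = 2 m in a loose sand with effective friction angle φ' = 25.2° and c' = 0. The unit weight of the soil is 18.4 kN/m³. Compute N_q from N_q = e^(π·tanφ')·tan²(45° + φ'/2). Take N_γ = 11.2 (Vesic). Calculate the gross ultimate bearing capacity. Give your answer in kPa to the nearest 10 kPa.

q_ult ≈ 670 kPa

tan25.2° = 0.4706, so N_q = e^(π×0.4706)·tan²(57.6°) = 4.386 × 2.483 = 10.89.
Effective surcharge at the founding depth q = γ·D_f = 18.4 × 2 = 36.8 kPa.
q_ult = q·N_q + 0.5·γ·B·N_γ
     = 36.8 × 10.889 + 0.5 × 18.4 × 2.61 × 11.2
     = 400.73 + 268.93 = 669.66 kPa.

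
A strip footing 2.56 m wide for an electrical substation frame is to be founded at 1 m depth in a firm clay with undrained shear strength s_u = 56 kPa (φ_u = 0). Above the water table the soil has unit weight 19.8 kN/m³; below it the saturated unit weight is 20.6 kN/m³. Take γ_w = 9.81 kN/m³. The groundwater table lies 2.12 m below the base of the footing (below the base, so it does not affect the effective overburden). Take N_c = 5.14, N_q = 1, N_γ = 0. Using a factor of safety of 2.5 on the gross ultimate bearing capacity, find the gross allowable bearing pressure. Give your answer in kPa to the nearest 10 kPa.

Overburden at base level: q = 19.8 × 1 = 19.8 kPa.
Cohesion term c·N_c = 56 × 5.14 = 287.84 kPa; surcharge term q·N_q = 19.8 × 1 = 19.8 kPa.
q_ult = 287.84 + 19.8 = 307.64 kPa.
q_all = 307.64 / 2.5 = 123.06 kPa.

q_all ≈ 120 kPa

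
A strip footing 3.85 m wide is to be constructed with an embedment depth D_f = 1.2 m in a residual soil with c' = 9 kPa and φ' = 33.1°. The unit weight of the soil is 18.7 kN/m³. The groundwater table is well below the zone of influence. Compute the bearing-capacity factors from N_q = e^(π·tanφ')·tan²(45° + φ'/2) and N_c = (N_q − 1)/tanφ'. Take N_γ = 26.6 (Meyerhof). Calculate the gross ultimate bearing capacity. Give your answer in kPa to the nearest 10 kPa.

tan33.1° = 0.6519, so N_q = e^(π×0.6519)·tan²(61.55°) = 7.752 × 3.406 = 26.41.
N_c = (26.41 − 1)/tan33.1° = 38.97.
Effective surcharge at the founding depth q = γ·D_f = 18.7 × 1.2 = 22.44 kPa.
q_ult = c·N_c + q·N_q + 0.5·γ·B·N_γ
     = 9 × 38.973 + 22.44 × 26.406 + 0.5 × 18.7 × 3.85 × 26.6
     = 350.76 + 592.55 + 957.53 = 1900.8 kPa.

q_ult ≈ 1900 kPa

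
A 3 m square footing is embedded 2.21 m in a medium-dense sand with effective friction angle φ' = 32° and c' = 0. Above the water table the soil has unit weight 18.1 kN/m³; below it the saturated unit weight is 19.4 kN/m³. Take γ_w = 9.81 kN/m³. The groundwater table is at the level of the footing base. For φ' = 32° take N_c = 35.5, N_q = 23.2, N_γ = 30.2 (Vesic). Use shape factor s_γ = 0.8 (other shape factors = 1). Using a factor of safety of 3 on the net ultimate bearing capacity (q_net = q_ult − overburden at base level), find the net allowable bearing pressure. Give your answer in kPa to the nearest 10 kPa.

Effective surcharge at the founding depth q = γ·D_f = 18.1 × 2.21 = 40.001 kPa.
The water table coincides with the base, so in the self-weight term γ → γ' = 9.59 kN/m³.
q_ult = q·N_q + 0.5·γ·B·N_γ·s_γ
     = 40.001 × 23.2 + 0.5 × 9.59 × 3 × 30.2 × 0.8
     = 928.02 + 347.54 = 1275.6 kPa.
q_net = 1275.6 − 40.001 = 1235.6 kPa.
q_all(net) = 1235.6 / 3 = 411.85 kPa.

q_all(net) ≈ 410 kPa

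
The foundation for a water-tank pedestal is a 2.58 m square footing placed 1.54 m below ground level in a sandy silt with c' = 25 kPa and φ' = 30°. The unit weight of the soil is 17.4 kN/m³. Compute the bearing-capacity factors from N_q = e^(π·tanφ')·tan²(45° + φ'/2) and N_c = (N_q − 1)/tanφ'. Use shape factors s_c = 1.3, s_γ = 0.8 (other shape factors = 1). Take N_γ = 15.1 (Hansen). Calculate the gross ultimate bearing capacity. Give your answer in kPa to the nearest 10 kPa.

q_ult ≈ 1740 kPa

tan30° = 0.5774, so N_q = e^(π×0.5774)·tan²(60°) = 6.134 × 3.0 = 18.4.
N_c = (18.4 − 1)/tan30° = 30.14.
q = γ·D_f = 17.4 × 1.54 = 26.796 kPa.
c·N_c·s_c = 25 × 30.14 × 1.3 = 979.54 kPa
q·N_q = 26.796 × 18.401 = 493.08 kPa
0.5·γ·B·N_γ·s_γ = 0.5 × 17.4 × 2.58 × 15.1 × 0.8 = 271.15 kPa
q_ult = 979.54 + 493.08 + 271.15 = 1743.8 kPa.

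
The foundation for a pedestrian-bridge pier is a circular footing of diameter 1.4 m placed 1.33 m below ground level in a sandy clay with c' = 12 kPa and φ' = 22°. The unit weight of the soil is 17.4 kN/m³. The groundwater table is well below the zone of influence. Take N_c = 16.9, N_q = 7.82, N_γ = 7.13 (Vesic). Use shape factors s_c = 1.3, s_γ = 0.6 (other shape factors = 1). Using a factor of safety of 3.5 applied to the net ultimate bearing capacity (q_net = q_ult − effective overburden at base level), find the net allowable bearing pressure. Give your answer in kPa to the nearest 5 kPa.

Overburden at base level: q = 17.4 × 1.33 = 23.142 kPa.
Cohesion term c·N_c·s_c = 12 × 16.9 × 1.3 = 263.64 kPa; surcharge term q·N_q = 23.142 × 7.82 = 180.97 kPa; self-weight term 0.5·γ·B·N_γ·s_γ = 0.5 × 17.4 × 1.4 × 7.13 × 0.6 = 52.106 kPa.
q_ult = 263.64 + 180.97 + 52.106 = 496.72 kPa.
Net ultimate: q_net = 496.72 − 23.142 = 473.57 kPa.
q_all(net) = 473.57 / 3.5 = 135.31 kPa.

q_all(net) ≈ 135 kPa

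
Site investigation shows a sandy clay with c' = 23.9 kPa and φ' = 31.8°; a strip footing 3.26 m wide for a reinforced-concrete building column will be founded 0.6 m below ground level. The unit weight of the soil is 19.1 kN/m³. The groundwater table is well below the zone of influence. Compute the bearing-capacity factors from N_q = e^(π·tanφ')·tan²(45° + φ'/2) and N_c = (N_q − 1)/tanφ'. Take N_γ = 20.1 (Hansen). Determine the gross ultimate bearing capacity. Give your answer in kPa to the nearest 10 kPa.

q_ult ≈ 1720 kPa

tan31.8° = 0.62, so N_q = e^(π×0.62)·tan²(60.9°) = 7.014 × 3.228 = 22.64.
N_c = (22.64 − 1)/tan31.8° = 34.9.
Effective surcharge at the founding depth q = γ·D_f = 19.1 × 0.6 = 11.46 kPa.
q_ult = c·N_c + q·N_q + 0.5·γ·B·N_γ
     = 23.9 × 34.902 + 11.46 × 22.64 + 0.5 × 19.1 × 3.26 × 20.1
     = 834.15 + 259.45 + 625.77 = 1719.4 kPa.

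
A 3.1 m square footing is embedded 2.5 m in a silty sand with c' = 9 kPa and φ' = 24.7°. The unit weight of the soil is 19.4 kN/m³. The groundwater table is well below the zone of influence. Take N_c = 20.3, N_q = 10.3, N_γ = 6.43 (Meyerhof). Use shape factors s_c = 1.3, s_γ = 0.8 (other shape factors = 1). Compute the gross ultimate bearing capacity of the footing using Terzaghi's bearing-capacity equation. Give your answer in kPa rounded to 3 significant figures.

Effective surcharge at the founding depth q = γ·D_f = 19.4 × 2.5 = 48.5 kPa.
q_ult = c·N_c·s_c + q·N_q + 0.5·γ·B·N_γ·s_γ
     = 9 × 20.3 × 1.3 + 48.5 × 10.3 + 0.5 × 19.4 × 3.1 × 6.43 × 0.8
     = 237.51 + 499.55 + 154.68 = 891.74 kPa.

q_ult ≈ 892 kPa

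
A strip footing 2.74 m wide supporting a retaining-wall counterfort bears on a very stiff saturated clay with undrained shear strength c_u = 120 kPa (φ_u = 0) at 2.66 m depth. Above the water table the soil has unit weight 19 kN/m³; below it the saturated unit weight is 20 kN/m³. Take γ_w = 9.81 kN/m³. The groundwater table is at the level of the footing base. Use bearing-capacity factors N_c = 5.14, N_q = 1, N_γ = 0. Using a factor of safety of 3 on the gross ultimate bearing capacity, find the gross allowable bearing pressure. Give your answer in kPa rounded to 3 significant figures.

q = γ·D_f = 19 × 2.66 = 50.54 kPa.
c·N_c = 120 × 5.14 = 616.8 kPa
q·N_q = 50.54 × 1 = 50.54 kPa
q_ult = 616.8 + 50.54 = 667.34 kPa.
q_all = 667.34 / 3 = 222.45 kPa.

q_all ≈ 222 kPa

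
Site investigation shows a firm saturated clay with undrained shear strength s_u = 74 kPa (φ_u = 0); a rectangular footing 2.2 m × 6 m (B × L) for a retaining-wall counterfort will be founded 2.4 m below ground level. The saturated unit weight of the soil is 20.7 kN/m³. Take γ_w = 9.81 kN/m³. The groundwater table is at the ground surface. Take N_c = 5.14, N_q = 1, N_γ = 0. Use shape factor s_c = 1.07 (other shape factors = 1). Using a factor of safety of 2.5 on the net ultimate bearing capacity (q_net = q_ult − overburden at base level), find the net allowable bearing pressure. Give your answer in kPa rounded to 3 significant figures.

With the water table at the surface the whole profile is submerged: γ' = 20.7 − 9.81 = 10.89 kN/m³, so q = γ'·D_f = 26.136 kPa.
q_ult = c·N_c·s_c + q·N_q
     = 74 × 5.14 × 1.07 + 26.136 × 1
     = 406.99 + 26.136 = 433.12 kPa.
q_net = 433.12 − 26.136 = 406.99 kPa.
q_all(net) = 406.99 / 2.5 = 162.79 kPa.

q_all(net) ≈ 163 kPa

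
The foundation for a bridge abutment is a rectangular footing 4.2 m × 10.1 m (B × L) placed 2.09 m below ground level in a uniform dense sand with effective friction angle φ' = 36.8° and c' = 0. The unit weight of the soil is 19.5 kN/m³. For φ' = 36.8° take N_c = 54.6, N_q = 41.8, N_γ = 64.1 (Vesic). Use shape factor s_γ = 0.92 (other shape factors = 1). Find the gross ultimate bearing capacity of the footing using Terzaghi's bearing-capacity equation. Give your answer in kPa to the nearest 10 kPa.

q = γ·D_f = 19.5 × 2.09 = 40.755 kPa.
q·N_q = 40.755 × 41.8 = 1703.6 kPa
0.5·γ·B·N_γ·s_γ = 0.5 × 19.5 × 4.2 × 64.1 × 0.92 = 2414.9 kPa
q_ult = 1703.6 + 2414.9 = 4118.5 kPa.

q_ult ≈ 4120 kPa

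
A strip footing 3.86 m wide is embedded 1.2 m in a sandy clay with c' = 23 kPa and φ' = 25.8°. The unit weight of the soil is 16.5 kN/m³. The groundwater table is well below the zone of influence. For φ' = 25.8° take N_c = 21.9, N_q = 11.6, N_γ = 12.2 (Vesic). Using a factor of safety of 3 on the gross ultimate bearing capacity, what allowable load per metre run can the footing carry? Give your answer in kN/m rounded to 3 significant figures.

q = γ·D_f = 16.5 × 1.2 = 19.8 kPa.
c·N_c = 23 × 21.9 = 503.7 kPa
q·N_q = 19.8 × 11.6 = 229.68 kPa
0.5·γ·B·N_γ = 0.5 × 16.5 × 3.86 × 12.2 = 388.51 kPa
q_ult = 503.7 + 229.68 + 388.51 = 1121.9 kPa.
Gross allowable pressure q_all = 1121.9 / 3 = 373.96 kPa.
Allowable wall load = q_all × B = 373.96 × 3.86 = 1443.5 kN per metre run.

≈ 1440 kN/m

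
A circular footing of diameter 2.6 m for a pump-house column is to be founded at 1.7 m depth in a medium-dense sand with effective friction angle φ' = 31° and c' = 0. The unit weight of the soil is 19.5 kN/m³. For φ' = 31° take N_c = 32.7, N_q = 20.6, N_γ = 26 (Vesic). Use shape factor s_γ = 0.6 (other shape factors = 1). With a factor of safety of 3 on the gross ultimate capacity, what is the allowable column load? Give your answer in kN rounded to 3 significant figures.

P_all ≈ 1910 kN

Overburden at base level: q = 19.5 × 1.7 = 33.15 kPa.
Surcharge term q·N_q = 33.15 × 20.6 = 682.89 kPa; self-weight term 0.5·γ·B·N_γ·s_γ = 0.5 × 19.5 × 2.6 × 26 × 0.6 = 395.46 kPa.
q_ult = 682.89 + 395.46 = 1078.3 kPa.
Gross allowable pressure q_all = 1078.3 / 3 = 359.45 kPa.
Footing area = 5.3093 m², so allowable column load = 359.45 × 5.3093 = 1908.4 kN.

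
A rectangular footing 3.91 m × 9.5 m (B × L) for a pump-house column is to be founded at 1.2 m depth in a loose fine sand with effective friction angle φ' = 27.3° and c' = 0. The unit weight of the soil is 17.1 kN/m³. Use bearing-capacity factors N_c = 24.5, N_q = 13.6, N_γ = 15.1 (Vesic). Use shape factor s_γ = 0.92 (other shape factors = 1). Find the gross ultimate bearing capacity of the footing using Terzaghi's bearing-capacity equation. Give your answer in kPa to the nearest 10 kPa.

Overburden at base level: q = 17.1 × 1.2 = 20.52 kPa.
Surcharge term q·N_q = 20.52 × 13.6 = 279.07 kPa; self-weight term 0.5·γ·B·N_γ·s_γ = 0.5 × 17.1 × 3.91 × 15.1 × 0.92 = 464.42 kPa.
q_ult = 279.07 + 464.42 = 743.49 kPa.

q_ult ≈ 740 kPa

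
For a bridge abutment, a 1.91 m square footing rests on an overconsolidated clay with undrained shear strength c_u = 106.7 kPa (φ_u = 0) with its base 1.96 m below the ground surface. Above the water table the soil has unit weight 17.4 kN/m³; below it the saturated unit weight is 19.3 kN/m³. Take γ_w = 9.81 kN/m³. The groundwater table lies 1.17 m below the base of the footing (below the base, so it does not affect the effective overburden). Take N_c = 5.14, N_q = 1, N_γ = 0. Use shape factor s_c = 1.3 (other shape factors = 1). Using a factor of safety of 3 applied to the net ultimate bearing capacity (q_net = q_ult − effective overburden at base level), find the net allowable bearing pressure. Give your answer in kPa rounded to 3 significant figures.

q_all(net) ≈ 238 kPa

q = γ·D_f = 17.4 × 1.96 = 34.104 kPa.
c·N_c·s_c = 106.7 × 5.14 × 1.3 = 712.97 kPa
q·N_q = 34.104 × 1 = 34.104 kPa
q_ult = 712.97 + 34.104 = 747.07 kPa.
Net ultimate: q_net = 747.07 − 34.104 = 712.97 kPa.
q_all(net) = 712.97 / 3 = 237.66 kPa.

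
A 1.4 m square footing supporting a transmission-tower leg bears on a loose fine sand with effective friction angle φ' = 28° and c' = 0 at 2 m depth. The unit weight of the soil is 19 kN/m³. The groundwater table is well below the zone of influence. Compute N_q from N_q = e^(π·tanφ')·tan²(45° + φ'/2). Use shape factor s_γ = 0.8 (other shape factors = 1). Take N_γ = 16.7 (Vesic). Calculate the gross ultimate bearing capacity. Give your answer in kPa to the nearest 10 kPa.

tan28° = 0.5317, so N_q = e^(π×0.5317)·tan²(59°) = 5.314 × 2.77 = 14.72.
Effective surcharge at the founding depth q = γ·D_f = 19 × 2 = 38 kPa.
q_ult = q·N_q + 0.5·γ·B·N_γ·s_γ
     = 38 × 14.72 + 0.5 × 19 × 1.4 × 16.7 × 0.8
     = 559.36 + 177.69 = 737.04 kPa.

q_ult ≈ 740 kPa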